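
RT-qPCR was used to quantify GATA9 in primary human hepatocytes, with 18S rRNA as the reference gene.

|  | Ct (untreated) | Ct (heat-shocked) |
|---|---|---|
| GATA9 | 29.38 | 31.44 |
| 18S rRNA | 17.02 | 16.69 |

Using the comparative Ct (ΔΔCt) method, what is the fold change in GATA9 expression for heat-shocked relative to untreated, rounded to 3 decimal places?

ΔCt(untreated) = 29.380 − 17.020 = 12.360
ΔCt(heat-shocked) = 31.440 − 16.690 = 14.750
ΔΔCt = 14.750 − 12.360 = 2.390
Fold change = 2^(−2.390) = 0.1908

0.191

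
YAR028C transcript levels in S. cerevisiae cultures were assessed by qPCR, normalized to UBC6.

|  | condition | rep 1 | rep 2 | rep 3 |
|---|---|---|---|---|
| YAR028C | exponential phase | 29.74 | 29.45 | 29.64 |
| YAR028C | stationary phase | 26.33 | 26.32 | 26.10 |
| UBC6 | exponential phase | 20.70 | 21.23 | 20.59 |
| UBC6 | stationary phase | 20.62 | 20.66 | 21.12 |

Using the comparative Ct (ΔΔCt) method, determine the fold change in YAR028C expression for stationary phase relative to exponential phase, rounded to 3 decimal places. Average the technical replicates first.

9.987

Mean Ct: YAR028C exponential phase 29.610; YAR028C stationary phase 26.250; UBC6 exponential phase 20.840; UBC6 stationary phase 20.800
ΔCt(exponential phase) = 29.610 − 20.840 = 8.770
ΔCt(stationary phase) = 26.250 − 20.800 = 5.450
ΔΔCt = 5.450 − 8.770 = -3.320
Fold change = 2^(−(-3.320)) = 2^3.320 = 9.9866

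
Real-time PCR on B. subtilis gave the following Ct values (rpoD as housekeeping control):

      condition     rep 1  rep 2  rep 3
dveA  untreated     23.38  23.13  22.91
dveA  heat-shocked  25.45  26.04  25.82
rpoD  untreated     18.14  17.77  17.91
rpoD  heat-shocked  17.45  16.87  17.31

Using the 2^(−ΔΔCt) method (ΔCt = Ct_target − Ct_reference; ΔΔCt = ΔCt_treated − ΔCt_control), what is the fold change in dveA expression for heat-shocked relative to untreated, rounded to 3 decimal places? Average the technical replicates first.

Mean Ct: dveA untreated 23.140; dveA heat-shocked 25.770; rpoD untreated 17.940; rpoD heat-shocked 17.210
ΔCt(untreated) = 23.140 − 17.940 = 5.200
ΔCt(heat-shocked) = 25.770 − 17.210 = 8.560
ΔΔCt = 8.560 − 5.200 = 3.360
Fold change = 2^(−3.360) = 0.0974

0.097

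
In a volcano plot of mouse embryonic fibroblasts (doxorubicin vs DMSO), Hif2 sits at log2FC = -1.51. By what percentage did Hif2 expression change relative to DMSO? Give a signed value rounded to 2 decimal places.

Fold change = 2^(-1.51) = 0.3511
Percent change = (FC − 1) × 100% = (0.3511 − 1) × 100 = -64.89%

-64.89%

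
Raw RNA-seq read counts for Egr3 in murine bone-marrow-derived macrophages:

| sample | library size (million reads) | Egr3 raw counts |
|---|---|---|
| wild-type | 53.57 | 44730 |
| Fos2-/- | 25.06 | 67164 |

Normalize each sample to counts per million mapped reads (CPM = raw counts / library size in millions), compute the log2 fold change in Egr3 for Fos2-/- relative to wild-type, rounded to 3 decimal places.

CPM(wild-type) = 44730 / 53.57 = 834.9823
CPM(Fos2-/-) = 67164 / 25.06 = 2680.1277
Fold change = 2680.1277 / 834.9823 = 3.20980
log2(3.20980) = 1.6825

1.682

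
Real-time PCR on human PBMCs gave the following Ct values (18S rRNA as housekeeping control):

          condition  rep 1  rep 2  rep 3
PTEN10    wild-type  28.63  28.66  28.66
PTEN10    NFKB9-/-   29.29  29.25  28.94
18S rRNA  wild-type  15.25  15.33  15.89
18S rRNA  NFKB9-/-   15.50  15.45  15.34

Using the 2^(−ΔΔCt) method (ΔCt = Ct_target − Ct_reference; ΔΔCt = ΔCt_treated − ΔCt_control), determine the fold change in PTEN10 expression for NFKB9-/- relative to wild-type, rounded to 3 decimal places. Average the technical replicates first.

Mean Ct: PTEN10 wild-type 28.650; PTEN10 NFKB9-/- 29.160; 18S rRNA wild-type 15.490; 18S rRNA NFKB9-/- 15.430
ΔCt(wild-type) = 28.650 − 15.490 = 13.160
ΔCt(NFKB9-/-) = 29.160 − 15.430 = 13.730
ΔΔCt = 13.730 − 13.160 = 0.570
Fold change = 2^(−0.570) = 0.6736

0.674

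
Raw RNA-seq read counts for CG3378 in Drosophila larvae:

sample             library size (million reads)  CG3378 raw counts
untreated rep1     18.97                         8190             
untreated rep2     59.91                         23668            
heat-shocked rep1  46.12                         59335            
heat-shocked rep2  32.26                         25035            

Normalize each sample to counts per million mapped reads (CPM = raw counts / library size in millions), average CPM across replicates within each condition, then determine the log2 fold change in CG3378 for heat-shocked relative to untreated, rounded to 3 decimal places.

CPM(untreated rep1) = 8190 / 18.97 = 431.7343
CPM(untreated rep2) = 23668 / 59.91 = 395.0593
CPM(heat-shocked rep1) = 59335 / 46.12 = 1286.5351
CPM(heat-shocked rep2) = 25035 / 32.26 = 776.0384
mean CPM(untreated) = 413.3968; mean CPM(heat-shocked) = 1031.2868
Fold change = 1031.2868 / 413.3968 = 2.49467
log2(2.49467) = 1.3188

1.319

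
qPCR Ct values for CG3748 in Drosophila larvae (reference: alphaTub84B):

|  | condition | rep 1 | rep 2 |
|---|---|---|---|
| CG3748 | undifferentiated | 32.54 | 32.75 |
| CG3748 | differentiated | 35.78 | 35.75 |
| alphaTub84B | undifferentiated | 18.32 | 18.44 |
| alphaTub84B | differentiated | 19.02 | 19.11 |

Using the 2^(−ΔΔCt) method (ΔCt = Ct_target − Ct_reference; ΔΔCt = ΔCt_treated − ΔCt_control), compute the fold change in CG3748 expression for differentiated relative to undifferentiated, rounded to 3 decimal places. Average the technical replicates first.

Mean Ct: CG3748 undifferentiated 32.645; CG3748 differentiated 35.765; alphaTub84B undifferentiated 18.380; alphaTub84B differentiated 19.065
ΔCt(undifferentiated) = 32.645 − 18.380 = 14.265
ΔCt(differentiated) = 35.765 − 19.065 = 16.700
ΔΔCt = 16.700 − 14.265 = 2.435
Fold change = 2^(−2.435) = 0.1849

0.185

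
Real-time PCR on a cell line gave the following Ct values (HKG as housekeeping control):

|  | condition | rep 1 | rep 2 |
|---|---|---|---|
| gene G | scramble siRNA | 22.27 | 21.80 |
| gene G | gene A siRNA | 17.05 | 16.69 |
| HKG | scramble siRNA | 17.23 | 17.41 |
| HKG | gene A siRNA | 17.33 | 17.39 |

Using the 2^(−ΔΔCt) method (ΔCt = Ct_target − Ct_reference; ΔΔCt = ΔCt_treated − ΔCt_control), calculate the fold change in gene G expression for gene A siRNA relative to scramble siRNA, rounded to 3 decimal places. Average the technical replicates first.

Mean Ct: gene G scramble siRNA 22.035; gene G gene A siRNA 16.870; HKG scramble siRNA 17.320; HKG gene A siRNA 17.360
ΔCt(scramble siRNA) = 22.035 − 17.320 = 4.715
ΔCt(gene A siRNA) = 16.870 − 17.360 = -0.490
ΔΔCt = -0.490 − 4.715 = -5.205
Fold change = 2^(−(-5.205)) = 2^5.205 = 36.8860

36.886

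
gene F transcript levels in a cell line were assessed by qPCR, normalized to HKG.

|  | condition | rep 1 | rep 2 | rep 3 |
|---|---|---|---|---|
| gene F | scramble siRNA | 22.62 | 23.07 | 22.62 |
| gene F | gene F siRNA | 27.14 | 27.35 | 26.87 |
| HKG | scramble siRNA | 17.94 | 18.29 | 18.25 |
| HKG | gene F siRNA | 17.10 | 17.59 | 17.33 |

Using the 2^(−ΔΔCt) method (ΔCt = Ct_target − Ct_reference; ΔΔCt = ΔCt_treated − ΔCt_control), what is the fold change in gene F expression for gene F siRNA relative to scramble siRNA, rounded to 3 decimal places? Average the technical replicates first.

0.028

Mean Ct: gene F scramble siRNA 22.770; gene F gene F siRNA 27.120; HKG scramble siRNA 18.160; HKG gene F siRNA 17.340
ΔCt(scramble siRNA) = 22.770 − 18.160 = 4.610
ΔCt(gene F siRNA) = 27.120 − 17.340 = 9.780
ΔΔCt = 9.780 − 4.610 = 5.170
Fold change = 2^(−5.170) = 0.0278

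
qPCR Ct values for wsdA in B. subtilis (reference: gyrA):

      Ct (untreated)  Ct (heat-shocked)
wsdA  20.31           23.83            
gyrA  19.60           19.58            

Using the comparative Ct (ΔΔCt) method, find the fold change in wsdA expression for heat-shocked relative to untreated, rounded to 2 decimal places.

0.09

ΔCt(untreated) = 20.310 − 19.600 = 0.710
ΔCt(heat-shocked) = 23.830 − 19.580 = 4.250
ΔΔCt = 4.250 − 0.710 = 3.540
Fold change = 2^(−3.540) = 0.086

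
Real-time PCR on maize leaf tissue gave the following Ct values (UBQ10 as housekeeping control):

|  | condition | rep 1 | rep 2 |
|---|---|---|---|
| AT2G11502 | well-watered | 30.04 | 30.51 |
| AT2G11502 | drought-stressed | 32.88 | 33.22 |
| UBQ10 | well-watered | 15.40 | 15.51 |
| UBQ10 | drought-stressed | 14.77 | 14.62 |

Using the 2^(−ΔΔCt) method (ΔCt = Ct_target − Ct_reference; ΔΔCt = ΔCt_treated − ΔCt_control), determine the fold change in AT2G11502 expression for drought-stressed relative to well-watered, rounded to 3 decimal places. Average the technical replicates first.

0.086

Mean Ct: AT2G11502 well-watered 30.275; AT2G11502 drought-stressed 33.050; UBQ10 well-watered 15.455; UBQ10 drought-stressed 14.695
ΔCt(well-watered) = 30.275 − 15.455 = 14.820
ΔCt(drought-stressed) = 33.050 − 14.695 = 18.355
ΔΔCt = 18.355 − 14.820 = 3.535
Fold change = 2^(−3.535) = 0.0863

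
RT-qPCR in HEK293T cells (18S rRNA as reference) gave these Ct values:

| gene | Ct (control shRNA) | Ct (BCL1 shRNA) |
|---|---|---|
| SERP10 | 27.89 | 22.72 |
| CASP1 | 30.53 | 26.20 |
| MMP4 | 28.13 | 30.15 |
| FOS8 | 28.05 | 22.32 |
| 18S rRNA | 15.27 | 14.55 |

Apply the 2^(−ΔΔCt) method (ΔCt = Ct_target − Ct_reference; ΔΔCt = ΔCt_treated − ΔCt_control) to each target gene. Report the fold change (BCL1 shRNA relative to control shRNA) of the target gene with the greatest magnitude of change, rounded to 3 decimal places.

SERP10: ΔΔCt = (22.72−14.55) − (27.89−15.27) = 8.17 − 12.62 = -4.45; fold change = 2^4.45 = 21.857
CASP1: ΔΔCt = (26.20−14.55) − (30.53−15.27) = 11.65 − 15.26 = -3.61; fold change = 2^3.61 = 12.210
MMP4: ΔΔCt = (30.15−14.55) − (28.13−15.27) = 15.60 − 12.86 = 2.74; fold change = 2^-2.74 = 0.150
FOS8: ΔΔCt = (22.32−14.55) − (28.05−15.27) = 7.77 − 12.78 = -5.01; fold change = 2^5.01 = 32.223
FOS8 has the largest |ΔΔCt| = 5.01.

32.223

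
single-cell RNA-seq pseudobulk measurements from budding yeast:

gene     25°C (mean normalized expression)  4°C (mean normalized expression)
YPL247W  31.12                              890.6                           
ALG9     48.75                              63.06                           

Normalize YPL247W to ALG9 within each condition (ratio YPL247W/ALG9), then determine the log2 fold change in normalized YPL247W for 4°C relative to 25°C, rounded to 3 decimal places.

YPL247W/ALG9 (25°C) = 31.12 / 48.75 = 0.63836
YPL247W/ALG9 (4°C) = 890.6 / 63.06 = 14.123
Fold change = 14.123 / 0.63836 = 22.1240
log2(22.1240) = 4.4675

4.468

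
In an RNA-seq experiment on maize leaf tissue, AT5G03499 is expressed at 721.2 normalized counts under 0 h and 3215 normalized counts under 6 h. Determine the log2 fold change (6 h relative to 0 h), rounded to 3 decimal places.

2.156

Fold change = 3215 / 721.2 = 4.4578
log2(4.4578) = 2.1563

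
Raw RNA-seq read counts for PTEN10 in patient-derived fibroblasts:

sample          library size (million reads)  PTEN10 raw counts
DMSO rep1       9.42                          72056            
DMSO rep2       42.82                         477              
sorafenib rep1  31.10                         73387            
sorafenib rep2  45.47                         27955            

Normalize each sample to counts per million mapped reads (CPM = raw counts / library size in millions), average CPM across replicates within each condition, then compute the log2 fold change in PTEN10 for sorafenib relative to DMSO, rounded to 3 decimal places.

-1.365

CPM(DMSO rep1) = 72056 / 9.42 = 7649.2569
CPM(DMSO rep2) = 477 / 42.82 = 11.1397
CPM(sorafenib rep1) = 73387 / 31.10 = 2359.7106
CPM(sorafenib rep2) = 27955 / 45.47 = 614.8010
mean CPM(DMSO) = 3830.1983; mean CPM(sorafenib) = 1487.2558
Fold change = 1487.2558 / 3830.1983 = 0.38830
log2(0.38830) = -1.3648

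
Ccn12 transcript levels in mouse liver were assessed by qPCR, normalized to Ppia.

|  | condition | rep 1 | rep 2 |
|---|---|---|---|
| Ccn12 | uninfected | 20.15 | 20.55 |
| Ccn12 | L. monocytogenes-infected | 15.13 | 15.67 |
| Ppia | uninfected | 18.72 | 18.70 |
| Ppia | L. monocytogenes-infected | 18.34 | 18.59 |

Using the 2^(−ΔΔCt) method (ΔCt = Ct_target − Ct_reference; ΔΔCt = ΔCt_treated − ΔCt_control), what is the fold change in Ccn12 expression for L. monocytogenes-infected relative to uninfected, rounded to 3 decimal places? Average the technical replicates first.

26.082

Mean Ct: Ccn12 uninfected 20.350; Ccn12 L. monocytogenes-infected 15.400; Ppia uninfected 18.710; Ppia L. monocytogenes-infected 18.465
ΔCt(uninfected) = 20.350 − 18.710 = 1.640
ΔCt(L. monocytogenes-infected) = 15.400 − 18.465 = -3.065
ΔΔCt = -3.065 − 1.640 = -4.705
Fold change = 2^(−(-4.705)) = 2^4.705 = 26.0823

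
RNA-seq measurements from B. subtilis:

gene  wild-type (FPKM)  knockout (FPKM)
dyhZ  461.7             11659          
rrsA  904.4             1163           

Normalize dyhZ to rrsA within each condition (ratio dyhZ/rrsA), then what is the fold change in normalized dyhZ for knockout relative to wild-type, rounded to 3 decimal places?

19.637

dyhZ/rrsA (wild-type) = 461.7 / 904.4 = 0.5105
dyhZ/rrsA (knockout) = 11659 / 1163 = 10.025
Fold change = 10.025 / 0.5105 = 19.6373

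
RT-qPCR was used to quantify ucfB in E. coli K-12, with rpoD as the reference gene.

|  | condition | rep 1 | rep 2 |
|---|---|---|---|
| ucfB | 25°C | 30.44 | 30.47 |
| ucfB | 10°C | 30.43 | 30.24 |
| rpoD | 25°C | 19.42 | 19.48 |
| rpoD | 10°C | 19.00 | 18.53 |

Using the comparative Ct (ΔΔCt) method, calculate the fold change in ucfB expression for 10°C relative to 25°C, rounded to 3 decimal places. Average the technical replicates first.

Mean Ct: ucfB 25°C 30.455; ucfB 10°C 30.335; rpoD 25°C 19.450; rpoD 10°C 18.765
ΔCt(25°C) = 30.455 − 19.450 = 11.005
ΔCt(10°C) = 30.335 − 18.765 = 11.570
ΔΔCt = 11.570 − 11.005 = 0.565
Fold change = 2^(−0.565) = 0.6760

0.676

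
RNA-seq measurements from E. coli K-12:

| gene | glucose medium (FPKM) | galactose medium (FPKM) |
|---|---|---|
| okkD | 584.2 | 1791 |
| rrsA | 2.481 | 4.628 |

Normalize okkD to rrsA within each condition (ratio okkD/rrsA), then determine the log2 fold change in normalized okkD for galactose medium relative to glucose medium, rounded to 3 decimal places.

okkD/rrsA (glucose medium) = 584.2 / 2.481 = 235.47
okkD/rrsA (galactose medium) = 1791 / 4.628 = 386.99
Fold change = 386.99 / 235.47 = 1.6435
log2(1.6435) = 0.7168

0.717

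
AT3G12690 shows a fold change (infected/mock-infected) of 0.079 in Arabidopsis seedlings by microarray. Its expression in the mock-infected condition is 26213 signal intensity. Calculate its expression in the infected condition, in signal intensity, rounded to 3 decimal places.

2070.827

infected expression = 26213 × 0.079 = 2070.827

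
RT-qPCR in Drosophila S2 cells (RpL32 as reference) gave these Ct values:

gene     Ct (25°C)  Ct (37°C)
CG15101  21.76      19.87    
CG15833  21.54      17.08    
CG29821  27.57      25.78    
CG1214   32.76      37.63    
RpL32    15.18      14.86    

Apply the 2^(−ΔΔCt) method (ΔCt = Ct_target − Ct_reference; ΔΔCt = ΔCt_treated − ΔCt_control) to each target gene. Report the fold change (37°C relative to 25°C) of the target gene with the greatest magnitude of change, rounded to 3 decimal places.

0.027

CG15101: ΔΔCt = (19.87−14.86) − (21.76−15.18) = 5.01 − 6.58 = -1.57; fold change = 2^1.57 = 2.969
CG15833: ΔΔCt = (17.08−14.86) − (21.54−15.18) = 2.22 − 6.36 = -4.14; fold change = 2^4.14 = 17.630
CG29821: ΔΔCt = (25.78−14.86) − (27.57−15.18) = 10.92 − 12.39 = -1.47; fold change = 2^1.47 = 2.770
CG1214: ΔΔCt = (37.63−14.86) − (32.76−15.18) = 22.77 − 17.58 = 5.19; fold change = 2^-5.19 = 0.027
CG1214 has the largest |ΔΔCt| = 5.19.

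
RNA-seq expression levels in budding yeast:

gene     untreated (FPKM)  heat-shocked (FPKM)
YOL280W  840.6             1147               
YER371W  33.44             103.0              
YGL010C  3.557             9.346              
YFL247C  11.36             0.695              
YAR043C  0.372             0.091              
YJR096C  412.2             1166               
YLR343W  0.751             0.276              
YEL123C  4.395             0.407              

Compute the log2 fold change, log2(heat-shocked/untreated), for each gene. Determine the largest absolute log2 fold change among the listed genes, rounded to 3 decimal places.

4.031

log2(1147/840.6) = 0.448  (YOL280W)
log2(103.0/33.44) = 1.623  (YER371W)
log2(9.346/3.557) = 1.394  (YGL010C)
log2(0.695/11.36) = -4.031  (YFL247C)
log2(0.091/0.372) = -2.031  (YAR043C)
log2(1166/412.2) = 1.500  (YJR096C)
log2(0.276/0.751) = -1.444  (YLR343W)
log2(0.407/4.395) = -3.433  (YEL123C)
The largest magnitude belongs to YFL247C.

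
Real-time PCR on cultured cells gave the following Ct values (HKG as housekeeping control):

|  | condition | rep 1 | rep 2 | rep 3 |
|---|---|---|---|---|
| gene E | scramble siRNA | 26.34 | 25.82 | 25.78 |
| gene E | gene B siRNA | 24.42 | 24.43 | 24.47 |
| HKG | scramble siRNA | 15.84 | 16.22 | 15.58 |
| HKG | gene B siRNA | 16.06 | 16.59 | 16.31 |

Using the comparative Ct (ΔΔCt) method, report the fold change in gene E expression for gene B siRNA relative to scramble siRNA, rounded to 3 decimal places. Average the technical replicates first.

Mean Ct: gene E scramble siRNA 25.980; gene E gene B siRNA 24.440; HKG scramble siRNA 15.880; HKG gene B siRNA 16.320
ΔCt(scramble siRNA) = 25.980 − 15.880 = 10.100
ΔCt(gene B siRNA) = 24.440 − 16.320 = 8.120
ΔΔCt = 8.120 − 10.100 = -1.980
Fold change = 2^(−(-1.980)) = 2^1.980 = 3.9449

3.945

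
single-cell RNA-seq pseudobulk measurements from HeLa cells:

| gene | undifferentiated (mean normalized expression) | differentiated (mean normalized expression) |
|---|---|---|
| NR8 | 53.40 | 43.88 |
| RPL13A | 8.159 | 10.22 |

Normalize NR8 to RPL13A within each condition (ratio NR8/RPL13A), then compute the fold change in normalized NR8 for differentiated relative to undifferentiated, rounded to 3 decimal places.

NR8/RPL13A (undifferentiated) = 53.40 / 8.159 = 6.5449
NR8/RPL13A (differentiated) = 43.88 / 10.22 = 4.2935
Fold change = 4.2935 / 6.5449 = 0.6560

0.656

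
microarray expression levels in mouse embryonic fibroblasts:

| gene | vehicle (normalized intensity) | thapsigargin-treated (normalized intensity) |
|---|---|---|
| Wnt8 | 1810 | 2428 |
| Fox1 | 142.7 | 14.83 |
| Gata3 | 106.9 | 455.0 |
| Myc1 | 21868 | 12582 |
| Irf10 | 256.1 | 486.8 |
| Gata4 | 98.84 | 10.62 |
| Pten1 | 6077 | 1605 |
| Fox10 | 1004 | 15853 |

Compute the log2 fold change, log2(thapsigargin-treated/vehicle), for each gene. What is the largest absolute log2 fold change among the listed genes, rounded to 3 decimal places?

3.981

log2(2428/1810) = 0.424  (Wnt8)
log2(14.83/142.7) = -3.266  (Fox1)
log2(455.0/106.9) = 2.090  (Gata3)
log2(12582/21868) = -0.797  (Myc1)
log2(486.8/256.1) = 0.927  (Irf10)
log2(10.62/98.84) = -3.218  (Gata4)
log2(1605/6077) = -1.921  (Pten1)
log2(15853/1004) = 3.981  (Fox10)
The largest magnitude belongs to Fox10.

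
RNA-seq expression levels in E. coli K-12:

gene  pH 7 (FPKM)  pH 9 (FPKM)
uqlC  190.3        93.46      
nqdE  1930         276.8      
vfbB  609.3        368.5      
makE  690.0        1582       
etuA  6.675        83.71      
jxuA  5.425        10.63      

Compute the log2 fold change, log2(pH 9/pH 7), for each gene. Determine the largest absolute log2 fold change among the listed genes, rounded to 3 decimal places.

log2(93.46/190.3) = -1.026  (uqlC)
log2(276.8/1930) = -2.802  (nqdE)
log2(368.5/609.3) = -0.725  (vfbB)
log2(1582/690.0) = 1.197  (makE)
log2(83.71/6.675) = 3.649  (etuA)
log2(10.63/5.425) = 0.970  (jxuA)
The largest magnitude belongs to etuA.

3.649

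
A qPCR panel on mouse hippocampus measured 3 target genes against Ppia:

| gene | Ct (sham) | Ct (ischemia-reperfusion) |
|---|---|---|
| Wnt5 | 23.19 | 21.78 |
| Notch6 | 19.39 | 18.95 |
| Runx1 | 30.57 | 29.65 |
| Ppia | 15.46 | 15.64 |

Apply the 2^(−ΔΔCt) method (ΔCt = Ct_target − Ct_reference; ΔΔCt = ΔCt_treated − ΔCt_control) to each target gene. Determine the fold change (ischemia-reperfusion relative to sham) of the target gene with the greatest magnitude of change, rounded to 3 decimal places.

3.010

Wnt5: ΔΔCt = (21.78−15.64) − (23.19−15.46) = 6.14 − 7.73 = -1.59; fold change = 2^1.59 = 3.010
Notch6: ΔΔCt = (18.95−15.64) − (19.39−15.46) = 3.31 − 3.93 = -0.62; fold change = 2^0.62 = 1.537
Runx1: ΔΔCt = (29.65−15.64) − (30.57−15.46) = 14.01 − 15.11 = -1.10; fold change = 2^1.10 = 2.144
Wnt5 has the largest |ΔΔCt| = 1.59.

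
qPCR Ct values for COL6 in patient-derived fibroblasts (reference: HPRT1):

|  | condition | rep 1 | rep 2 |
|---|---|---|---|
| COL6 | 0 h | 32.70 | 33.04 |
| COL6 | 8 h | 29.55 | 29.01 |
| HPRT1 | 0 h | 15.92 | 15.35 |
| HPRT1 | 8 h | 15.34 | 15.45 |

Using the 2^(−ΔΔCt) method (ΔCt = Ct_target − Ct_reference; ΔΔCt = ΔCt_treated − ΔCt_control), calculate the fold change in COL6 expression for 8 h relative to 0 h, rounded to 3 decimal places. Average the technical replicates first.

10.196

Mean Ct: COL6 0 h 32.870; COL6 8 h 29.280; HPRT1 0 h 15.635; HPRT1 8 h 15.395
ΔCt(0 h) = 32.870 − 15.635 = 17.235
ΔCt(8 h) = 29.280 − 15.395 = 13.885
ΔΔCt = 13.885 − 17.235 = -3.350
Fold change = 2^(−(-3.350)) = 2^3.350 = 10.1965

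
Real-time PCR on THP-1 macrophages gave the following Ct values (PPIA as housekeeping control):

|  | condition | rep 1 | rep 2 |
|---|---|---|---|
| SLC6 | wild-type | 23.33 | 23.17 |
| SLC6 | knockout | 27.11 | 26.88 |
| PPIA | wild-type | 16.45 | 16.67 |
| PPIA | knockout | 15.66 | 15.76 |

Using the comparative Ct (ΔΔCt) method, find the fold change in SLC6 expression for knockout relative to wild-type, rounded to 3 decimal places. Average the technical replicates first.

0.041

Mean Ct: SLC6 wild-type 23.250; SLC6 knockout 26.995; PPIA wild-type 16.560; PPIA knockout 15.710
ΔCt(wild-type) = 23.250 − 16.560 = 6.690
ΔCt(knockout) = 26.995 − 15.710 = 11.285
ΔΔCt = 11.285 − 6.690 = 4.595
Fold change = 2^(−4.595) = 0.0414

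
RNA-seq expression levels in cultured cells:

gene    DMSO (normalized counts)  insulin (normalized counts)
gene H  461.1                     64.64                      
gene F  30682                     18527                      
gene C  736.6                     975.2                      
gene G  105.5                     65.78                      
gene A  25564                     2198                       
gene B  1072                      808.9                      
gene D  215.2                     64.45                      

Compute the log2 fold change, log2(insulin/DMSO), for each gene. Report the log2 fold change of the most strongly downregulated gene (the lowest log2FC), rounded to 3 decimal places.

-3.540

log2(64.64/461.1) = -2.835  (gene H)
log2(18527/30682) = -0.728  (gene F)
log2(975.2/736.6) = 0.405  (gene C)
log2(65.78/105.5) = -0.682  (gene G)
log2(2198/25564) = -3.540  (gene A)
log2(808.9/1072) = -0.406  (gene B)
log2(64.45/215.2) = -1.739  (gene D)
gene A is most strongly downregulated.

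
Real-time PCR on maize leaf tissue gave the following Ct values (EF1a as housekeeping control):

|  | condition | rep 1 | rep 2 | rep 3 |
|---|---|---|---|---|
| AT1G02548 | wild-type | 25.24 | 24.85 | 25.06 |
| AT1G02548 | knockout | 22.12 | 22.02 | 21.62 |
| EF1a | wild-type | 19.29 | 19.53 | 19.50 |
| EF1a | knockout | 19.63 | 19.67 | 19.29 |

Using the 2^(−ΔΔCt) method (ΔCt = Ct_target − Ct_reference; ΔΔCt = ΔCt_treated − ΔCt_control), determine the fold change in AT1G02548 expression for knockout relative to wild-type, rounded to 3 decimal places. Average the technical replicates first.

Mean Ct: AT1G02548 wild-type 25.050; AT1G02548 knockout 21.920; EF1a wild-type 19.440; EF1a knockout 19.530
ΔCt(wild-type) = 25.050 − 19.440 = 5.610
ΔCt(knockout) = 21.920 − 19.530 = 2.390
ΔΔCt = 2.390 − 5.610 = -3.220
Fold change = 2^(−(-3.220)) = 2^3.220 = 9.3179

9.318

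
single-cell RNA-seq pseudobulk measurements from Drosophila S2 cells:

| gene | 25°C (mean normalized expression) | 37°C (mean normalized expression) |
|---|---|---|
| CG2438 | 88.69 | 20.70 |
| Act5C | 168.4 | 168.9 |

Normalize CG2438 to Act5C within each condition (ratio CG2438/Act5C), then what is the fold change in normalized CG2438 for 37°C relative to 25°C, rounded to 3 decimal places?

CG2438/Act5C (25°C) = 88.69 / 168.4 = 0.52666
CG2438/Act5C (37°C) = 20.70 / 168.9 = 0.12256
Fold change = 0.12256 / 0.52666 = 0.2327

0.233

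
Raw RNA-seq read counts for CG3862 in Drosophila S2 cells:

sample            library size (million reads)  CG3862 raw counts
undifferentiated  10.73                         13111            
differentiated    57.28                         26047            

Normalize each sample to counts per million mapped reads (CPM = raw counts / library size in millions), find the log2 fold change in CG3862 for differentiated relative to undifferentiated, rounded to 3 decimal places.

-1.426

CPM(undifferentiated) = 13111 / 10.73 = 1221.9012
CPM(differentiated) = 26047 / 57.28 = 454.7311
Fold change = 454.7311 / 1221.9012 = 0.37215
log2(0.37215) = -1.4260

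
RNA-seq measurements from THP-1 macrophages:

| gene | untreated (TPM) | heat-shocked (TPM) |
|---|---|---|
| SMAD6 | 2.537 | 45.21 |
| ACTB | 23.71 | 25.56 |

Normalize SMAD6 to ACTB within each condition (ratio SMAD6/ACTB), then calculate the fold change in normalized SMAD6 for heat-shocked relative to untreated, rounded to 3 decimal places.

SMAD6/ACTB (untreated) = 2.537 / 23.71 = 0.107
SMAD6/ACTB (heat-shocked) = 45.21 / 25.56 = 1.7688
Fold change = 1.7688 / 0.107 = 16.5305

16.530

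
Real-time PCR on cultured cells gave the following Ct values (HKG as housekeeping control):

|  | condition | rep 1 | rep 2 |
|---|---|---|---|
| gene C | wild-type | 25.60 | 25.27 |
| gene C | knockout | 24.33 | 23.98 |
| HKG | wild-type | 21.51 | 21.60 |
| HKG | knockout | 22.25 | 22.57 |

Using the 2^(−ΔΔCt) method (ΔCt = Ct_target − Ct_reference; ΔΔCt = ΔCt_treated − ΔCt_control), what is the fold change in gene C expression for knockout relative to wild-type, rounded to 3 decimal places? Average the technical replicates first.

Mean Ct: gene C wild-type 25.435; gene C knockout 24.155; HKG wild-type 21.555; HKG knockout 22.410
ΔCt(wild-type) = 25.435 − 21.555 = 3.880
ΔCt(knockout) = 24.155 − 22.410 = 1.745
ΔΔCt = 1.745 − 3.880 = -2.135
Fold change = 2^(−(-2.135)) = 2^2.135 = 4.3924

4.392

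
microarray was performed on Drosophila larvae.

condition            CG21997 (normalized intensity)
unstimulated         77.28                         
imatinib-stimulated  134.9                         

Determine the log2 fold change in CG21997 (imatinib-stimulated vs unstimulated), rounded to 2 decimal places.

Fold change = 134.9 / 77.28 = 1.7456
log2(1.7456) = 0.804

0.80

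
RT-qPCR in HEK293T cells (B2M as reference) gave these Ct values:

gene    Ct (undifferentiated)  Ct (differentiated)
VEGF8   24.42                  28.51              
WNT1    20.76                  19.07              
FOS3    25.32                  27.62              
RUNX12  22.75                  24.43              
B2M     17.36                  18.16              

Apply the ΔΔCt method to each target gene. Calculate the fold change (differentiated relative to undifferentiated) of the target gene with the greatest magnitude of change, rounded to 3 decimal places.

VEGF8: ΔΔCt = (28.51−18.16) − (24.42−17.36) = 10.35 − 7.06 = 3.29; fold change = 2^-3.29 = 0.102
WNT1: ΔΔCt = (19.07−18.16) − (20.76−17.36) = 0.91 − 3.40 = -2.49; fold change = 2^2.49 = 5.618
FOS3: ΔΔCt = (27.62−18.16) − (25.32−17.36) = 9.46 − 7.96 = 1.50; fold change = 2^-1.50 = 0.354
RUNX12: ΔΔCt = (24.43−18.16) − (22.75−17.36) = 6.27 − 5.39 = 0.88; fold change = 2^-0.88 = 0.543
VEGF8 has the largest |ΔΔCt| = 3.29.

0.102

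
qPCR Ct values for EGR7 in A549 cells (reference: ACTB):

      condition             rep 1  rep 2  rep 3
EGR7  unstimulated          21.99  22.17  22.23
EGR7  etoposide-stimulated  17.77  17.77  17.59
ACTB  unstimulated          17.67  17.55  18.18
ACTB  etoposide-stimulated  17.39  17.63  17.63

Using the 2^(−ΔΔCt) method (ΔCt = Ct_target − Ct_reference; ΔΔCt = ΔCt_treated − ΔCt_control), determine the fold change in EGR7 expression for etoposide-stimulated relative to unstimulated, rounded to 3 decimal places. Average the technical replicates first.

18.001

Mean Ct: EGR7 unstimulated 22.130; EGR7 etoposide-stimulated 17.710; ACTB unstimulated 17.800; ACTB etoposide-stimulated 17.550
ΔCt(unstimulated) = 22.130 − 17.800 = 4.330
ΔCt(etoposide-stimulated) = 17.710 − 17.550 = 0.160
ΔΔCt = 0.160 − 4.330 = -4.170
Fold change = 2^(−(-4.170)) = 2^4.170 = 18.0009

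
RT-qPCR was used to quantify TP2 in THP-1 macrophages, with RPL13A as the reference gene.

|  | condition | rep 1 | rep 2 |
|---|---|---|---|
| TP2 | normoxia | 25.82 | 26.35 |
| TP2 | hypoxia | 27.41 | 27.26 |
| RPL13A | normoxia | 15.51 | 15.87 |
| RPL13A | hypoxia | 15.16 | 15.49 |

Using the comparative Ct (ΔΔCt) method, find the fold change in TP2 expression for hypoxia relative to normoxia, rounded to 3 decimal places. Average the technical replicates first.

Mean Ct: TP2 normoxia 26.085; TP2 hypoxia 27.335; RPL13A normoxia 15.690; RPL13A hypoxia 15.325
ΔCt(normoxia) = 26.085 − 15.690 = 10.395
ΔCt(hypoxia) = 27.335 − 15.325 = 12.010
ΔΔCt = 12.010 − 10.395 = 1.615
Fold change = 2^(−1.615) = 0.3265

0.326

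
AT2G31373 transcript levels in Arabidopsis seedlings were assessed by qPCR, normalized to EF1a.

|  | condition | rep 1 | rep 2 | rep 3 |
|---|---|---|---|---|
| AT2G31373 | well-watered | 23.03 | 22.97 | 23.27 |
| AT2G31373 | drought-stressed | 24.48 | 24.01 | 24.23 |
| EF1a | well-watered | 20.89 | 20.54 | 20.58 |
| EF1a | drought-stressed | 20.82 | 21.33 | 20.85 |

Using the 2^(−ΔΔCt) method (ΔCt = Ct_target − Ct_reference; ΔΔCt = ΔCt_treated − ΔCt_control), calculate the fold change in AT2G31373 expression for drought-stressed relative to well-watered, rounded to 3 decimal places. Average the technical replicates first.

Mean Ct: AT2G31373 well-watered 23.090; AT2G31373 drought-stressed 24.240; EF1a well-watered 20.670; EF1a drought-stressed 21.000
ΔCt(well-watered) = 23.090 − 20.670 = 2.420
ΔCt(drought-stressed) = 24.240 − 21.000 = 3.240
ΔΔCt = 3.240 − 2.420 = 0.820
Fold change = 2^(−0.820) = 0.5664

0.566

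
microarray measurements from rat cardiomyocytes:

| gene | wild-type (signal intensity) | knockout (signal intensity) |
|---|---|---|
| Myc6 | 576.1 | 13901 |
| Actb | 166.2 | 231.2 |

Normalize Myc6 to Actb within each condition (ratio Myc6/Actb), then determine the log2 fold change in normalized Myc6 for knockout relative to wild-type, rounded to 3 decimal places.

4.117

Myc6/Actb (wild-type) = 576.1 / 166.2 = 3.4663
Myc6/Actb (knockout) = 13901 / 231.2 = 60.125
Fold change = 60.125 / 3.4663 = 17.3457
log2(17.3457) = 4.1165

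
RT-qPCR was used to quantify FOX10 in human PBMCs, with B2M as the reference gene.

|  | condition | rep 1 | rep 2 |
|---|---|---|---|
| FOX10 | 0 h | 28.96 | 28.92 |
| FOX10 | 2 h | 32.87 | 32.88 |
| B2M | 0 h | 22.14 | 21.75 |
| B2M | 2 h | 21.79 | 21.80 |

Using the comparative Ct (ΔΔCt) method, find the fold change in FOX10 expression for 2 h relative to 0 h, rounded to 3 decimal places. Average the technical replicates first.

Mean Ct: FOX10 0 h 28.940; FOX10 2 h 32.875; B2M 0 h 21.945; B2M 2 h 21.795
ΔCt(0 h) = 28.940 − 21.945 = 6.995
ΔCt(2 h) = 32.875 − 21.795 = 11.080
ΔΔCt = 11.080 − 6.995 = 4.085
Fold change = 2^(−4.085) = 0.0589

0.059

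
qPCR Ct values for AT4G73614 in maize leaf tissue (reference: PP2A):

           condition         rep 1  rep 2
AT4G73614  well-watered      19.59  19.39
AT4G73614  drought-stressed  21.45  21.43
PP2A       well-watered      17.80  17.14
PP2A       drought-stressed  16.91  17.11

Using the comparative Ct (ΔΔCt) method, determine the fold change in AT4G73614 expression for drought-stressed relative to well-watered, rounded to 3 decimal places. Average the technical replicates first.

0.188

Mean Ct: AT4G73614 well-watered 19.490; AT4G73614 drought-stressed 21.440; PP2A well-watered 17.470; PP2A drought-stressed 17.010
ΔCt(well-watered) = 19.490 − 17.470 = 2.020
ΔCt(drought-stressed) = 21.440 − 17.010 = 4.430
ΔΔCt = 4.430 − 2.020 = 2.410
Fold change = 2^(−2.410) = 0.1882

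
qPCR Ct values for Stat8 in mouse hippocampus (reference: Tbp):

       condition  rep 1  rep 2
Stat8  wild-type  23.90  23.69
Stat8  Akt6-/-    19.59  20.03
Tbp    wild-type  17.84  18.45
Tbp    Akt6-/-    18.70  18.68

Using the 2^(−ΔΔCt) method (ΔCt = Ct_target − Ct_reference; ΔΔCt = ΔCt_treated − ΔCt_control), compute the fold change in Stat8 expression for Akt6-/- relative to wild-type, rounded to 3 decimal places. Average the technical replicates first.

23.103

Mean Ct: Stat8 wild-type 23.795; Stat8 Akt6-/- 19.810; Tbp wild-type 18.145; Tbp Akt6-/- 18.690
ΔCt(wild-type) = 23.795 − 18.145 = 5.650
ΔCt(Akt6-/-) = 19.810 − 18.690 = 1.120
ΔΔCt = 1.120 − 5.650 = -4.530
Fold change = 2^(−(-4.530)) = 2^4.530 = 23.1029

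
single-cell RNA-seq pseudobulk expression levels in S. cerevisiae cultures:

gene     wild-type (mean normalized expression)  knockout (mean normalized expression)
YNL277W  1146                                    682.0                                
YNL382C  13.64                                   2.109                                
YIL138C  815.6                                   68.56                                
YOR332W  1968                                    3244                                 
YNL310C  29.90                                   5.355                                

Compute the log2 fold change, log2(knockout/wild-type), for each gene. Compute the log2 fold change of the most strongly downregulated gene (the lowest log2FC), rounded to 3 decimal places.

log2(682.0/1146) = -0.749  (YNL277W)
log2(2.109/13.64) = -2.693  (YNL382C)
log2(68.56/815.6) = -3.572  (YIL138C)
log2(3244/1968) = 0.721  (YOR332W)
log2(5.355/29.90) = -2.481  (YNL310C)
YIL138C is most strongly downregulated.

-3.572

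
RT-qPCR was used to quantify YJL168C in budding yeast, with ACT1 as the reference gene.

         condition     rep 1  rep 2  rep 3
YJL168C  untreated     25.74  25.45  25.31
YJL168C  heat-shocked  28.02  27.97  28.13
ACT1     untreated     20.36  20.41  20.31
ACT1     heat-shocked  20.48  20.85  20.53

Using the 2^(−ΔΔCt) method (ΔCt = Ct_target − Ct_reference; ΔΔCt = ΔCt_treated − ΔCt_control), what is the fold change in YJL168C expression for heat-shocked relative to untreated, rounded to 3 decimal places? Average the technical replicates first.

Mean Ct: YJL168C untreated 25.500; YJL168C heat-shocked 28.040; ACT1 untreated 20.360; ACT1 heat-shocked 20.620
ΔCt(untreated) = 25.500 − 20.360 = 5.140
ΔCt(heat-shocked) = 28.040 − 20.620 = 7.420
ΔΔCt = 7.420 − 5.140 = 2.280
Fold change = 2^(−2.280) = 0.2059

0.206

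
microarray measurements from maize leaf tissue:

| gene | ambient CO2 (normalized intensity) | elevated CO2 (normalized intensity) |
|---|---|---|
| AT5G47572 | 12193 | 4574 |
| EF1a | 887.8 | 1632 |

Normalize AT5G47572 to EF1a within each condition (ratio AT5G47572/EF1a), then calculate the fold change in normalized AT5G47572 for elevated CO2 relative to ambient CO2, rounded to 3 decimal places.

AT5G47572/EF1a (ambient CO2) = 12193 / 887.8 = 13.734
AT5G47572/EF1a (elevated CO2) = 4574 / 1632 = 2.8027
Fold change = 2.8027 / 13.734 = 0.2041

0.204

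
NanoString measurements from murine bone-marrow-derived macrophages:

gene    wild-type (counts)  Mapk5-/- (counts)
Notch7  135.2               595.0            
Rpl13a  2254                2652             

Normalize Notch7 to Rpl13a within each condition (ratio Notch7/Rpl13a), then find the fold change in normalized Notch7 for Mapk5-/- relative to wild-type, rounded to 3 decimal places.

Notch7/Rpl13a (wild-type) = 135.2 / 2254 = 0.059982
Notch7/Rpl13a (Mapk5-/-) = 595.0 / 2652 = 0.22436
Fold change = 0.22436 / 0.059982 = 3.7404

3.740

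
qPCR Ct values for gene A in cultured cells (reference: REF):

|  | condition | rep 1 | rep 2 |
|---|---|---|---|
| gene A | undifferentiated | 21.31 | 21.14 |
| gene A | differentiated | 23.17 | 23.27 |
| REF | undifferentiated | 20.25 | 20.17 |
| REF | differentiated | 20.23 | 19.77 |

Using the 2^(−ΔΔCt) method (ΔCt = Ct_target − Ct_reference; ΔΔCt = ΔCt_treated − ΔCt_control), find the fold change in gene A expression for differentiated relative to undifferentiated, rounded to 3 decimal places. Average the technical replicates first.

0.217

Mean Ct: gene A undifferentiated 21.225; gene A differentiated 23.220; REF undifferentiated 20.210; REF differentiated 20.000
ΔCt(undifferentiated) = 21.225 − 20.210 = 1.015
ΔCt(differentiated) = 23.220 − 20.000 = 3.220
ΔΔCt = 3.220 − 1.015 = 2.205
Fold change = 2^(−2.205) = 0.2169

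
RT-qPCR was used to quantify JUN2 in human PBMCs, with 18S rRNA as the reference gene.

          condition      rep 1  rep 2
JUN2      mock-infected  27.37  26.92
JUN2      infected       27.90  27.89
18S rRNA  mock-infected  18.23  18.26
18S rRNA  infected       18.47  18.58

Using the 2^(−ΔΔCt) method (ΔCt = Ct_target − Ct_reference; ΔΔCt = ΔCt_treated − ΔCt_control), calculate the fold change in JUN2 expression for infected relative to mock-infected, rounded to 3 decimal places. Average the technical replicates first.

0.722

Mean Ct: JUN2 mock-infected 27.145; JUN2 infected 27.895; 18S rRNA mock-infected 18.245; 18S rRNA infected 18.525
ΔCt(mock-infected) = 27.145 − 18.245 = 8.900
ΔCt(infected) = 27.895 − 18.525 = 9.370
ΔΔCt = 9.370 − 8.900 = 0.470
Fold change = 2^(−0.470) = 0.7220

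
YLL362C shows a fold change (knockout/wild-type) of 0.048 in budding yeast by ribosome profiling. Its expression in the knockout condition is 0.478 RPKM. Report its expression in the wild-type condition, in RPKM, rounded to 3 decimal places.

wild-type expression = 0.478 / 0.048 = 9.958

9.958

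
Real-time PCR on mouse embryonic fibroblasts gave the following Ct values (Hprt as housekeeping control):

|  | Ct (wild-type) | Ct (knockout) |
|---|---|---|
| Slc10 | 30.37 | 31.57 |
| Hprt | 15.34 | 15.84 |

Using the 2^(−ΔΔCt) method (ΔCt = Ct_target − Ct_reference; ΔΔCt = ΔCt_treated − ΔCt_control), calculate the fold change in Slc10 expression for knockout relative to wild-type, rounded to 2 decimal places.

ΔCt(wild-type) = 30.370 − 15.340 = 15.030
ΔCt(knockout) = 31.570 − 15.840 = 15.730
ΔΔCt = 15.730 − 15.030 = 0.700
Fold change = 2^(−0.700) = 0.616

0.62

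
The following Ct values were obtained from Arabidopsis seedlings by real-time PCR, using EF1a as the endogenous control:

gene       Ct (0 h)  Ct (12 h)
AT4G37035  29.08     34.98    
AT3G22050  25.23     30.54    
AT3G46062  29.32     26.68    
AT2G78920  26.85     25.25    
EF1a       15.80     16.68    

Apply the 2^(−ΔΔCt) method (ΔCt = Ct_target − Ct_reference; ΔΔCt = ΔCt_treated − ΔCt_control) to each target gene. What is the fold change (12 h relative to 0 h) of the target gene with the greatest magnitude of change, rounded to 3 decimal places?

AT4G37035: ΔΔCt = (34.98−16.68) − (29.08−15.80) = 18.30 − 13.28 = 5.02; fold change = 2^-5.02 = 0.031
AT3G22050: ΔΔCt = (30.54−16.68) − (25.23−15.80) = 13.86 − 9.43 = 4.43; fold change = 2^-4.43 = 0.046
AT3G46062: ΔΔCt = (26.68−16.68) − (29.32−15.80) = 10.00 − 13.52 = -3.52; fold change = 2^3.52 = 11.472
AT2G78920: ΔΔCt = (25.25−16.68) − (26.85−15.80) = 8.57 − 11.05 = -2.48; fold change = 2^2.48 = 5.579
AT4G37035 has the largest |ΔΔCt| = 5.02.

0.031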